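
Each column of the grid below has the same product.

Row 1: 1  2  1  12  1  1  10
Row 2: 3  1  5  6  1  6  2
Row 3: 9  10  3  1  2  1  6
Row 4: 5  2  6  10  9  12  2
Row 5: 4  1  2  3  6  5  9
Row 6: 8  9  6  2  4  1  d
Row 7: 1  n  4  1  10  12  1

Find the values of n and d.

n = 12, d = 2

Columns 1 and 5 each multiply to 4320, so every column has product 4320.
Column 2: 2×1×10×2×1×9 = 360, so the missing entry is 4320 ÷ 360 = 12.
Column 7: 10×2×6×2×9×1 = 2160, so the missing entry is 4320 ÷ 2160 = 2.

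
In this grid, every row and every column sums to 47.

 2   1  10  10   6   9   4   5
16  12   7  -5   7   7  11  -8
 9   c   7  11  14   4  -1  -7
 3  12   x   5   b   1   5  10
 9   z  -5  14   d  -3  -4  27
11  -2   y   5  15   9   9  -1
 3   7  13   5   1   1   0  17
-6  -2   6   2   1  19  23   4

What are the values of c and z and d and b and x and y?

c = 10, z = 9, d = 0, b = 3, x = 8, y = 1

Row 3: 9 + 7 + 11 + 14 + 4 − 1 − 7 = 37, so its missing entry is 47 − 37 = 10.
Column 2: 1 + 12 + 10 + 12 − 2 + 7 − 2 = 38, so its missing entry is 47 − 38 = 9.
Row 5: 9 + 9 − 5 + 14 − 3 − 4 + 27 = 47, so its missing entry is 47 − 47 = 0.
Column 5: 6 + 7 + 14 + 0 + 15 + 1 + 1 = 44, so its missing entry is 47 − 44 = 3.
Row 4: 3 + 12 + 5 + 3 + 1 + 5 + 10 = 39, so its missing entry is 47 − 39 = 8.
Row 6: 11 − 2 + 5 + 15 + 9 + 9 − 1 = 46, so its missing entry is 47 − 46 = 1.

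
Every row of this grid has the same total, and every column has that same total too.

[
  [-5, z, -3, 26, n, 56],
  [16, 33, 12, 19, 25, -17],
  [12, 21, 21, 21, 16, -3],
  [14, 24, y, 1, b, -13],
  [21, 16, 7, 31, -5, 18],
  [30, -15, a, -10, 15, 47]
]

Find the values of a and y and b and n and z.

Rows 2 and 3 both sum to 88, so that's the common total.
Column 2: 33 + 21 + 24 + 16 − 15 = 79, so its missing entry is 88 − 79 = 9.
Row 1: -5 + 9 − 3 + 26 + 56 = 83, so its missing entry is 88 − 83 = 5.
Column 5: 5 + 25 + 16 − 5 + 15 = 56, so its missing entry is 88 − 56 = 32.
Row 4: 14 + 24 + 1 + 32 − 13 = 58, so its missing entry is 88 − 58 = 30.
Row 6: 30 − 15 − 10 + 15 + 47 = 67, so its missing entry is 88 − 67 = 21.

a = 21, y = 30, b = 32, n = 5, z = 9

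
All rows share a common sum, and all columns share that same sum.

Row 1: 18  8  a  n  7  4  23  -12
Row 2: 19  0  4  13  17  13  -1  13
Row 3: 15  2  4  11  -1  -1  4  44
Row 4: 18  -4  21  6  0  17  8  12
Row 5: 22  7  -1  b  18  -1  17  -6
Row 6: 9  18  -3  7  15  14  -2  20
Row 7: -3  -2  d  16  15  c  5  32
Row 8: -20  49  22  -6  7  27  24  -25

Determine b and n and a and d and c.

Rows 2 and 3 both sum to 78, so that's the common total.
Column 6: 4 + 13 − 1 + 17 − 1 + 14 + 27 = 73, so its missing entry is 78 − 73 = 5.
Row 7: -3 − 2 + 16 + 15 + 5 + 5 + 32 = 68, so its missing entry is 78 − 68 = 10.
Row 5: 22 + 7 − 1 + 18 − 1 + 17 − 6 = 56, so its missing entry is 78 − 56 = 22.
Column 4: 13 + 11 + 6 + 22 + 7 + 16 − 6 = 69, so its missing entry is 78 − 69 = 9.
Row 1: 18 + 8 + 9 + 7 + 4 + 23 − 12 = 57, so its missing entry is 78 − 57 = 21.

b = 22, n = 9, a = 21, d = 10, c = 5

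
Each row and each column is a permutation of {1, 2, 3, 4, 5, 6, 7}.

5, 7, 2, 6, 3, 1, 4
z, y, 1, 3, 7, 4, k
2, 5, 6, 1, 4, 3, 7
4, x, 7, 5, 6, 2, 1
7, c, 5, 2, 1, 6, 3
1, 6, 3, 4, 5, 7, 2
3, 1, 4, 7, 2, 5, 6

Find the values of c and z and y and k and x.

Cell (4,2): row 4 already has {1, 2, 4, 5, 6, 7} → 3.
For row 2, column 1: column 1 already has {1, 2, 3, 4, 5, 7}; that leaves 6.
At (row 2, col 7): column 7 already has {1, 2, 3, 4, 6, 7}, so the value is 5.
At (row 2, col 2): row 2 already has {1, 3, 4, 5, 6, 7}, so the value is 2.
For row 5, column 2: row 5 already has {1, 2, 3, 5, 6, 7}; that leaves 4.

c = 4, z = 6, y = 2, k = 5, x = 3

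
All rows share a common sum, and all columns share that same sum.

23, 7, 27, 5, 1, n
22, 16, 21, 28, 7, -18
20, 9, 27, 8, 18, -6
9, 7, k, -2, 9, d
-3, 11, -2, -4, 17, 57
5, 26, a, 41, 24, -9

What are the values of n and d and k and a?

Rows 2 and 3 both sum to 76, so that's the common total.
The known cells in row 1 total 63, leaving 76 − 63 = 13 for the blank.
The known cells in column 6 total 37, leaving 76 − 37 = 39 for the blank.
The known cells in row 4 total 62, leaving 76 − 62 = 14 for the blank.
The known cells in row 6 total 87, leaving 76 − 87 = -11 for the blank.

n = 13, d = 39, k = 14, a = -11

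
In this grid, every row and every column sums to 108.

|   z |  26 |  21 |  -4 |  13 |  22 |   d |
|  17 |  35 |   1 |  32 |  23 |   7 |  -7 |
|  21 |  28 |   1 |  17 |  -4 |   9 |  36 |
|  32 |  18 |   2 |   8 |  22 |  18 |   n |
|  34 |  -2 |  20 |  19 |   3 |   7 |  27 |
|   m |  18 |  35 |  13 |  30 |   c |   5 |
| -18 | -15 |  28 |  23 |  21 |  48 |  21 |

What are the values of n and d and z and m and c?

Column 6 has 22 + 7 + 9 + 18 + 7 + 48 = 111; the blank must be 108 − 111 = -3.
Row 6 has 18 + 35 + 13 + 30 − 3 + 5 = 98; the blank must be 108 − 98 = 10.
Column 1 has 17 + 21 + 32 + 34 + 10 − 18 = 96; the blank must be 108 − 96 = 12.
Row 1 has 12 + 26 + 21 − 4 + 13 + 22 = 90; the blank must be 108 − 90 = 18.
Row 4 has 32 + 18 + 2 + 8 + 22 + 18 = 100; the blank must be 108 − 100 = 8.

n = 8, d = 18, z = 12, m = 10, c = -3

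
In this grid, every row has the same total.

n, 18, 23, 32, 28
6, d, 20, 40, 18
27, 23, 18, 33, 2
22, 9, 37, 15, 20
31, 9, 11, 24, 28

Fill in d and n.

The complete rows each total 103.
Row 2 is missing 103 − 84 = 19 (since 6 + 20 + 40 + 18 = 84).
Row 1 is missing 103 − 101 = 2 (since 18 + 23 + 32 + 28 = 101).

d = 19, n = 2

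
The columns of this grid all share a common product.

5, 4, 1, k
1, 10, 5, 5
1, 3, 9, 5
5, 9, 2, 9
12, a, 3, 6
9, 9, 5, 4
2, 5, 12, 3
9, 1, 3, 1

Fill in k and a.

k = 3, a = 1

Columns 1 and 3 each multiply to 48600, so every column has product 48600.
Column 4: 5×5×9×6×4×3×1 = 16200, so the missing entry is 48600 ÷ 16200 = 3.
Column 2: 4×10×3×9×9×5×1 = 48600, so the missing entry is 48600 ÷ 48600 = 1.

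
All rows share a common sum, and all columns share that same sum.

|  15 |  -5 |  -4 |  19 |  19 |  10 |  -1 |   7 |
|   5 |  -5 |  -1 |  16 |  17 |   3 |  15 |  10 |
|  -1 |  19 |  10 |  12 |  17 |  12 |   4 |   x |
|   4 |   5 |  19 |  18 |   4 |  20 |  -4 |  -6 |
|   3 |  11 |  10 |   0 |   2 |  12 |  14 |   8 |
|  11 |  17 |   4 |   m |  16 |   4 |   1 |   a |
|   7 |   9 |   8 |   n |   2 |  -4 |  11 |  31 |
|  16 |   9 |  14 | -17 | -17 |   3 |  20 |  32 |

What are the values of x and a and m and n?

x = -13, a = -9, m = 16, n = -4

Rows 1 and 2 both sum to 60, so that's the common total.
Row 3: -1 + 19 + 10 + 12 + 17 + 12 + 4 = 73, so its missing entry is 60 − 73 = -13.
Column 8: 7 + 10 − 13 − 6 + 8 + 31 + 32 = 69, so its missing entry is 60 − 69 = -9.
Row 6: 11 + 17 + 4 + 16 + 4 + 1 − 9 = 44, so its missing entry is 60 − 44 = 16.
Row 7: 7 + 9 + 8 + 2 − 4 + 11 + 31 = 64, so its missing entry is 60 − 64 = -4.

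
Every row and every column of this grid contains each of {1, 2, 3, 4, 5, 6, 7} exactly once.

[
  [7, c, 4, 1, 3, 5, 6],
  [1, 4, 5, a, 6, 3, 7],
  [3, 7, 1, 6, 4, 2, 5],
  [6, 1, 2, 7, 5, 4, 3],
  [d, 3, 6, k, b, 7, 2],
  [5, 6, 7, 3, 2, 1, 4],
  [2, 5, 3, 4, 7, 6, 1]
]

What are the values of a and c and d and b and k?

For row 5, column 5: column 5 already has {2, 3, 4, 5, 6, 7}; that leaves 1.
At (row 1, col 2): row 1 already has {1, 3, 4, 5, 6, 7}, so the value is 2.
For row 5, column 1: column 1 already has {1, 2, 3, 5, 6, 7}; that leaves 4.
At (row 5, col 4): row 5 already has {1, 2, 3, 4, 6, 7}, so the value is 5.
For row 2, column 4: row 2 already has {1, 3, 4, 5, 6, 7}; that leaves 2.

a = 2, c = 2, d = 4, b = 1, k = 5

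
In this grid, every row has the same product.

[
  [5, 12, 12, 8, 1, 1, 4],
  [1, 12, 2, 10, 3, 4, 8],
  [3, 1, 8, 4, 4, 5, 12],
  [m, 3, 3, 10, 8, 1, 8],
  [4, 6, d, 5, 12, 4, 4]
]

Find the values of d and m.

d = 1, m = 4

Rows 1 and 3 each multiply to 23040, so every row has product 23040.
Row 5: 4×6×5×12×4×4 = 23040, so the missing entry is 23040 ÷ 23040 = 1.
Row 4: 3×3×10×8×1×8 = 5760, so the missing entry is 23040 ÷ 5760 = 4.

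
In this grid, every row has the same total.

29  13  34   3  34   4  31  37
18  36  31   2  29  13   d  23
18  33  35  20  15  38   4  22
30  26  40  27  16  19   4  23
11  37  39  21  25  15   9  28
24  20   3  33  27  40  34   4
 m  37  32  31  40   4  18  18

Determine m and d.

Rows 3 and 5 both add up to 185, so every row sums to 185.
Row 7: 37 + 32 + 31 + 40 + 4 + 18 + 18 = 180, so the missing entry is 185 − 180 = 5.
Row 2: 18 + 36 + 31 + 2 + 29 + 13 + 23 = 152, so the missing entry is 185 − 152 = 33.

m = 5, d = 33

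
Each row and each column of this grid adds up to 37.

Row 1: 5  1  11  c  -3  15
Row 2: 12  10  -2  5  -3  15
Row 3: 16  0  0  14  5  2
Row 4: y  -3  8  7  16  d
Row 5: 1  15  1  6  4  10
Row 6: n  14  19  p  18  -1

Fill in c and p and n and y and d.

The known cells in row 1 total 29, leaving 37 − 29 = 8 for the blank.
The known cells in column 4 total 40, leaving 37 − 40 = -3 for the blank.
The known cells in row 6 total 47, leaving 37 − 47 = -10 for the blank.
The known cells in column 1 total 24, leaving 37 − 24 = 13 for the blank.
The known cells in row 4 total 41, leaving 37 − 41 = -4 for the blank.

c = 8, p = -3, n = -10, y = 13, d = -4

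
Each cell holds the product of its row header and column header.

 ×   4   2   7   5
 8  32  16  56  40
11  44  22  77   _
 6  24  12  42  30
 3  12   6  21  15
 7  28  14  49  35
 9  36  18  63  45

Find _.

11 × 5 = 55.

55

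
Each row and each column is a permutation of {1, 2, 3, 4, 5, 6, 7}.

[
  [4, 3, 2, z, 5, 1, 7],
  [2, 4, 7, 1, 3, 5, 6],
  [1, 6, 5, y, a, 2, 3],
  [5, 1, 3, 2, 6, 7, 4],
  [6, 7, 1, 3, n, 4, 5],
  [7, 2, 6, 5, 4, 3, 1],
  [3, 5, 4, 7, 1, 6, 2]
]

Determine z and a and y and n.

z = 6, a = 7, y = 4, n = 2

At (row 5, col 5): row 5 already has {1, 3, 4, 5, 6, 7}, so the value is 2.
At (row 3, col 5): column 5 already has {1, 2, 3, 4, 5, 6}, so the value is 7.
For row 1, column 4: row 1 already has {1, 2, 3, 4, 5, 7}; that leaves 6.
Cell (3,4): row 3 already has {1, 2, 3, 5, 6, 7} → 4.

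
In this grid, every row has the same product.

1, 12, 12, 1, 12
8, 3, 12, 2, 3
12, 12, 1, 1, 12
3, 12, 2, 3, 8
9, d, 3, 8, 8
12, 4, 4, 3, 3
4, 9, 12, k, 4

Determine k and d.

k = 1, d = 1

Rows 2 and 6 each multiply to 1728, so every row has product 1728.
Row 7: 4×9×12×4 = 1728, so the missing entry is 1728 ÷ 1728 = 1.
Row 5: 9×3×8×8 = 1728, so the missing entry is 1728 ÷ 1728 = 1.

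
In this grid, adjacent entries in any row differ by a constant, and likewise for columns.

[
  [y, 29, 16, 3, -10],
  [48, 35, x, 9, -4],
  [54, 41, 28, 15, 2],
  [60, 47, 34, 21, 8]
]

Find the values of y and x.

Along each row the entries change by -13 per step; down each column they change by 6.
Row 1: from 29 at column 2, stepping by -13 to column 1 gives 42.
Row 2: from 48 at column 1, stepping by -13 to column 3 gives 22.

y = 42, x = 22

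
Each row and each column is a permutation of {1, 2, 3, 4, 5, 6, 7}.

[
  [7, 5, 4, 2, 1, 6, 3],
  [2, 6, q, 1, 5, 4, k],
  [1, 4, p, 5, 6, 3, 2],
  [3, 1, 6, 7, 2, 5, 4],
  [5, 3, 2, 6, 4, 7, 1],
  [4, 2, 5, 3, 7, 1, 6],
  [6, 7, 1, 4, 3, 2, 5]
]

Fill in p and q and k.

p = 7, q = 3, k = 7

For row 2, column 7: column 7 already has {1, 2, 3, 4, 5, 6}; that leaves 7.
For row 2, column 3: row 2 already has {1, 2, 4, 5, 6, 7}; that leaves 3.
Cell (3,3): row 3 already has {1, 2, 3, 4, 5, 6} → 7.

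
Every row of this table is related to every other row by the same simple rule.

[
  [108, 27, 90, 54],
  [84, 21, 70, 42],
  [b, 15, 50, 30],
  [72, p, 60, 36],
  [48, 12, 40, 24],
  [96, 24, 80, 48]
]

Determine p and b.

Each row is a constant multiple of every other row — this is a multiplication table with the headers hidden.
Row 4 is 60/90 = 2/3 times row 1, so its entry in column 2 is 27 × 2/3 = 18.
Row 3 is 50/90 = 5/9 times row 1, so its entry in column 1 is 108 × 5/9 = 60.

p = 18, b = 60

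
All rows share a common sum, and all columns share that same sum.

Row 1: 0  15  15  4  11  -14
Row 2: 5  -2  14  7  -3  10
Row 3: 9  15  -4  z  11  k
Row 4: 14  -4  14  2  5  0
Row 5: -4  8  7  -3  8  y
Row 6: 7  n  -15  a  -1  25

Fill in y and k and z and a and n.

Rows 1 and 2 both sum to 31, so that's the common total.
Column 2: 15 − 2 + 15 − 4 + 8 = 32, so its missing entry is 31 − 32 = -1.
Row 5: -4 + 8 + 7 − 3 + 8 = 16, so its missing entry is 31 − 16 = 15.
Row 6: 7 − 1 − 15 − 1 + 25 = 15, so its missing entry is 31 − 15 = 16.
Column 4: 4 + 7 + 2 − 3 + 16 = 26, so its missing entry is 31 − 26 = 5.
Row 3: 9 + 15 − 4 + 5 + 11 = 36, so its missing entry is 31 − 36 = -5.

y = 15, k = -5, z = 5, a = 16, n = -1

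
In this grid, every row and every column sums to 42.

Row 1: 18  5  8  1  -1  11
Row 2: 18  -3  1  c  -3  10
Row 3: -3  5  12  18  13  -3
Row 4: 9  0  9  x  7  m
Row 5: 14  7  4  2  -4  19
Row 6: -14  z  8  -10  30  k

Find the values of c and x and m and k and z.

Column 2: 5 − 3 + 5 + 0 + 7 = 14, so its missing entry is 42 − 14 = 28.
Row 6: -14 + 28 + 8 − 10 + 30 = 42, so its missing entry is 42 − 42 = 0.
Row 2: 18 − 3 + 1 − 3 + 10 = 23, so its missing entry is 42 − 23 = 19.
Column 4: 1 + 19 + 18 + 2 − 10 = 30, so its missing entry is 42 − 30 = 12.
Row 4: 9 + 0 + 9 + 12 + 7 = 37, so its missing entry is 42 − 37 = 5.

c = 19, x = 12, m = 5, k = 0, z = 28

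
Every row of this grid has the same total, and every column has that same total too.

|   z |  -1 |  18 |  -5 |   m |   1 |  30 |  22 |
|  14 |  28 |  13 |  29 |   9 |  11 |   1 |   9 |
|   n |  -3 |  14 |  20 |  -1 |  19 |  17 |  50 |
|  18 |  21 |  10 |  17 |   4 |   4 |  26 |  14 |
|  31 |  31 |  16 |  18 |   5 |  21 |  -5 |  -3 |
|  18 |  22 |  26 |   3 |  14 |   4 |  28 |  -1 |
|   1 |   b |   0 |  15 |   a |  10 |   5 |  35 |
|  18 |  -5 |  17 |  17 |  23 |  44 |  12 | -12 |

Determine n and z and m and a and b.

Rows 2 and 4 both sum to 114, so that's the common total.
Column 2: -1 + 28 − 3 + 21 + 31 + 22 − 5 = 93, so its missing entry is 114 − 93 = 21.
Row 3: -3 + 14 + 20 − 1 + 19 + 17 + 50 = 116, so its missing entry is 114 − 116 = -2.
Column 1: 14 − 2 + 18 + 31 + 18 + 1 + 18 = 98, so its missing entry is 114 − 98 = 16.
Row 1: 16 − 1 + 18 − 5 + 1 + 30 + 22 = 81, so its missing entry is 114 − 81 = 33.
Row 7: 1 + 21 + 0 + 15 + 10 + 5 + 35 = 87, so its missing entry is 114 − 87 = 27.

n = -2, z = 16, m = 33, a = 27, b = 21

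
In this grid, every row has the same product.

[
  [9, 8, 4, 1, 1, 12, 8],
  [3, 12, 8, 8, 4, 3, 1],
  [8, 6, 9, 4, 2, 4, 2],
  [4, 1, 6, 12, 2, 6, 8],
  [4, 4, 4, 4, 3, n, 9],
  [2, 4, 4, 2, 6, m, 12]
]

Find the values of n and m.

n = 4, m = 6

Rows 1 and 3 each multiply to 27648, so every row has product 27648.
Row 5: 4×4×4×4×3×9 = 6912, so the missing entry is 27648 ÷ 6912 = 4.
Row 6: 2×4×4×2×6×12 = 4608, so the missing entry is 27648 ÷ 4608 = 6.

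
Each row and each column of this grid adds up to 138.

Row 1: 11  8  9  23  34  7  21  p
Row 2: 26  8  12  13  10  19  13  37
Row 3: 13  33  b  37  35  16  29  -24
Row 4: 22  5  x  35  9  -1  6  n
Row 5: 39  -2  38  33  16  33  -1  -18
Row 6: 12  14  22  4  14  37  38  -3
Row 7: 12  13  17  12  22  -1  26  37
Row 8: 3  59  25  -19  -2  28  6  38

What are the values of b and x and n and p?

Row 1: 11 + 8 + 9 + 23 + 34 + 7 + 21 = 113, so its missing entry is 138 − 113 = 25.
Column 8: 25 + 37 − 24 − 18 − 3 + 37 + 38 = 92, so its missing entry is 138 − 92 = 46.
Row 4: 22 + 5 + 35 + 9 − 1 + 6 + 46 = 122, so its missing entry is 138 − 122 = 16.
Row 3: 13 + 33 + 37 + 35 + 16 + 29 − 24 = 139, so its missing entry is 138 − 139 = -1.

b = -1, x = 16, n = 46, p = 25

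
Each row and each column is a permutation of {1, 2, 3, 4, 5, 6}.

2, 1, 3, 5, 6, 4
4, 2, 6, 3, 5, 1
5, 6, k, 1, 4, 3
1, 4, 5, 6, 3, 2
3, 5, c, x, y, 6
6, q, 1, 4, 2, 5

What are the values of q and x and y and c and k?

q = 3, x = 2, y = 1, c = 4, k = 2

For row 5, column 5: column 5 already has {2, 3, 4, 5, 6}; that leaves 1.
For row 5, column 4: column 4 already has {1, 3, 4, 5, 6}; that leaves 2.
For row 6, column 2: row 6 already has {1, 2, 4, 5, 6}; that leaves 3.
Cell (5,3): row 5 already has {1, 2, 3, 5, 6} → 4.
Cell (3,3): row 3 already has {1, 3, 4, 5, 6} → 2.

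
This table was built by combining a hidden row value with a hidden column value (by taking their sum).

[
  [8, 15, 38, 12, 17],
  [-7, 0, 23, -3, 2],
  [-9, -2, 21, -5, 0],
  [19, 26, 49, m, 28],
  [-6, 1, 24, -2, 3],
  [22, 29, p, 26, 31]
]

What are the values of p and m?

The difference between any two rows is the same in every column — this is an addition table with the headers hidden.
Row 6 minus row 1 is 29 − 15 = 14, so its entry in column 3 is 38 + 14 = 52.
Row 4 minus row 1 is 26 − 15 = 11, so its entry in column 4 is 12 + 11 = 23.

p = 52, m = 23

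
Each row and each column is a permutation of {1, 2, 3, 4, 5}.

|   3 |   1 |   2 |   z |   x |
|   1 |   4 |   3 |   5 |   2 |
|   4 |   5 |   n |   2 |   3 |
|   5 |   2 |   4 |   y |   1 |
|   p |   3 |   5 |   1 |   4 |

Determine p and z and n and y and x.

p = 2, z = 4, n = 1, y = 3, x = 5

Cell (5,1): row 5 already has {1, 3, 4, 5} → 2.
At (row 1, col 5): column 5 already has {1, 2, 3, 4}, so the value is 5.
For row 1, column 4: row 1 already has {1, 2, 3, 5}; that leaves 4.
For row 4, column 4: row 4 already has {1, 2, 4, 5}; that leaves 3.
At (row 3, col 3): row 3 already has {2, 3, 4, 5}, so the value is 1.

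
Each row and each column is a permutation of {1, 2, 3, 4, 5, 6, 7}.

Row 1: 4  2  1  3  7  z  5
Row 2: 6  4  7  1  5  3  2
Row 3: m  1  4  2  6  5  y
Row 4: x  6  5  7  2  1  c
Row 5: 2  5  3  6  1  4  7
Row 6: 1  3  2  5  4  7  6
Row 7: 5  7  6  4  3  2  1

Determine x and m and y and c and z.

Cell (1,6): row 1 already has {1, 2, 3, 4, 5, 7} → 6.
For row 4, column 1: row 4 is missing {3, 4} and column 1 is missing {3, 7}; that leaves 3.
At (row 3, col 1): column 1 already has {1, 2, 3, 4, 5, 6}, so the value is 7.
Cell (3,7): row 3 already has {1, 2, 4, 5, 6, 7} → 3.
Cell (4,7): row 4 already has {1, 2, 3, 5, 6, 7} → 4.

x = 3, m = 7, y = 3, c = 4, z = 6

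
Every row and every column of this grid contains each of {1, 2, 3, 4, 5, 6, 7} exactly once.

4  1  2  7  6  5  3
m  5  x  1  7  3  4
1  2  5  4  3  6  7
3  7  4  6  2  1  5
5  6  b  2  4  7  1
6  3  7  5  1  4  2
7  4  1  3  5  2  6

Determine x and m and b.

x = 6, m = 2, b = 3

At (row 2, col 1): column 1 already has {1, 3, 4, 5, 6, 7}, so the value is 2.
For row 2, column 3: row 2 already has {1, 2, 3, 4, 5, 7}; that leaves 6.
At (row 5, col 3): row 5 already has {1, 2, 4, 5, 6, 7}, so the value is 3.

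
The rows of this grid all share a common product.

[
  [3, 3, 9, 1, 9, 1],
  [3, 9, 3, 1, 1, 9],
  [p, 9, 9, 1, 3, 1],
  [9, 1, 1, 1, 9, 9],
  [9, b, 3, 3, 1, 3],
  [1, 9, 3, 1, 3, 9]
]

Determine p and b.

Rows 1 and 2 each multiply to 729, so every row has product 729.
Row 3: 9×9×1×3×1 = 243, so the missing entry is 729 ÷ 243 = 3.
Row 5: 9×3×3×1×3 = 243, so the missing entry is 729 ÷ 243 = 3.

p = 3, b = 3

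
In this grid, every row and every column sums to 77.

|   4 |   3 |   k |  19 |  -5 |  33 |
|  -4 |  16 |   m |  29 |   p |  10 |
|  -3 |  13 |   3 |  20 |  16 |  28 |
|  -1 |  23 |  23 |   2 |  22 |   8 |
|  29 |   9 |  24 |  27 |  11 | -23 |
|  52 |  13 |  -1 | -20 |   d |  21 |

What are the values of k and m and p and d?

k = 23, m = 5, p = 21, d = 12

Row 1 has 4 + 3 + 19 − 5 + 33 = 54; the blank must be 77 − 54 = 23.
Column 3 has 23 + 3 + 23 + 24 − 1 = 72; the blank must be 77 − 72 = 5.
Row 6 has 52 + 13 − 1 − 20 + 21 = 65; the blank must be 77 − 65 = 12.
Row 2 has -4 + 16 + 5 + 29 + 10 = 56; the blank must be 77 − 56 = 21.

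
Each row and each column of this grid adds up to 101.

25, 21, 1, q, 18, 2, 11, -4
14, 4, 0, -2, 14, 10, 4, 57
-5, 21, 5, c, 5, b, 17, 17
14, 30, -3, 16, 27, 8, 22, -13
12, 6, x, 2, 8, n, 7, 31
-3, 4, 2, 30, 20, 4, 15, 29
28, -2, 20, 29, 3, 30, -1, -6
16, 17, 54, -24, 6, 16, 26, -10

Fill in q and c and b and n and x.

Row 1 has 25 + 21 + 1 + 18 + 2 + 11 − 4 = 74; the blank must be 101 − 74 = 27.
Column 3 has 1 + 0 + 5 − 3 + 2 + 20 + 54 = 79; the blank must be 101 − 79 = 22.
Column 4 has 27 − 2 + 16 + 2 + 30 + 29 − 24 = 78; the blank must be 101 − 78 = 23.
Row 5 has 12 + 6 + 22 + 2 + 8 + 7 + 31 = 88; the blank must be 101 − 88 = 13.
Row 3 has -5 + 21 + 5 + 23 + 5 + 17 + 17 = 83; the blank must be 101 − 83 = 18.

q = 27, c = 23, b = 18, n = 13, x = 22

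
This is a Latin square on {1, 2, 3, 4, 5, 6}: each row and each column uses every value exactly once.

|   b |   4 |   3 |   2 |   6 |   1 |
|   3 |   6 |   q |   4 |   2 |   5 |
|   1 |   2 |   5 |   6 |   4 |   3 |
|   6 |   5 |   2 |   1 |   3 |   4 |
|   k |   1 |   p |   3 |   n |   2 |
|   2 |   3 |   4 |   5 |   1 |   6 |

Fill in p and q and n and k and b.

For row 5, column 5: column 5 already has {1, 2, 3, 4, 6}; that leaves 5.
For row 2, column 3: row 2 already has {2, 3, 4, 5, 6}; that leaves 1.
For row 1, column 1: row 1 already has {1, 2, 3, 4, 6}; that leaves 5.
For row 5, column 1: column 1 already has {1, 2, 3, 5, 6}; that leaves 4.
For row 5, column 3: row 5 already has {1, 2, 3, 4, 5}; that leaves 6.

p = 6, q = 1, n = 5, k = 4, b = 5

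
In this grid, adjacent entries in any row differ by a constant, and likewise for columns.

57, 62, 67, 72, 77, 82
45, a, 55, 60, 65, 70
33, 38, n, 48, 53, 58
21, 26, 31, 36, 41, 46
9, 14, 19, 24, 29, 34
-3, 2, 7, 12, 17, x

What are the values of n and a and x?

Along each row the entries change by 5 per step; down each column they change by -12.
Row 3: from 33 at column 1, stepping by 5 to column 3 gives 43.
Row 2: from 45 at column 1, stepping by 5 to column 2 gives 50.
Row 6: from -3 at column 1, stepping by 5 to column 6 gives 22.

n = 43, a = 50, x = 22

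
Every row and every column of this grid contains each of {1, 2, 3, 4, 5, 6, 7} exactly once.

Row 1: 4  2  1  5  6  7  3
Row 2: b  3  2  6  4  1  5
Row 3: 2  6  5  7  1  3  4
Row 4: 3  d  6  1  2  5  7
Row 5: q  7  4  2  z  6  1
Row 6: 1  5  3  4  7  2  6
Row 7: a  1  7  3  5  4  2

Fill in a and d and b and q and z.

For row 5, column 5: column 5 already has {1, 2, 4, 5, 6, 7}; that leaves 3.
For row 5, column 1: row 5 already has {1, 2, 3, 4, 6, 7}; that leaves 5.
Cell (4,2): row 4 already has {1, 2, 3, 5, 6, 7} → 4.
At (row 7, col 1): row 7 already has {1, 2, 3, 4, 5, 7}, so the value is 6.
For row 2, column 1: row 2 already has {1, 2, 3, 4, 5, 6}; that leaves 7.

a = 6, d = 4, b = 7, q = 5, z = 3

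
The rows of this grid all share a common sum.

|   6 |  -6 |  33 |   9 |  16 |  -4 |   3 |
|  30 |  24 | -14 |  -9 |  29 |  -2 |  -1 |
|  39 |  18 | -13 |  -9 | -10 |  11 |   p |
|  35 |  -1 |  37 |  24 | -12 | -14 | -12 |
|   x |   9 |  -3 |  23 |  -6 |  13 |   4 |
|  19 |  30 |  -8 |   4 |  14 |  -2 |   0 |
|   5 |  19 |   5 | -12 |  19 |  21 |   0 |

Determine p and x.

Row 2 sums to 57 and so does row 7; that's the common total.
In row 3 the known cells total 36, leaving 57 − 36 = 21.
In row 5 the known cells total 40, leaving 57 − 40 = 17.

p = 21, x = 17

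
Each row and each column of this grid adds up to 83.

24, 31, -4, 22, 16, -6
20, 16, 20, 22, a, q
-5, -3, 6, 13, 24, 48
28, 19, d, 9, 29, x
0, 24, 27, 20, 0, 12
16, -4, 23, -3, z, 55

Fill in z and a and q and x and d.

z = -4, a = 18, q = -13, x = -13, d = 11

The known cells in row 6 total 87, leaving 83 − 87 = -4 for the blank.
The known cells in column 5 total 65, leaving 83 − 65 = 18 for the blank.
The known cells in row 2 total 96, leaving 83 − 96 = -13 for the blank.
The known cells in column 3 total 72, leaving 83 − 72 = 11 for the blank.
The known cells in row 4 total 96, leaving 83 − 96 = -13 for the blank.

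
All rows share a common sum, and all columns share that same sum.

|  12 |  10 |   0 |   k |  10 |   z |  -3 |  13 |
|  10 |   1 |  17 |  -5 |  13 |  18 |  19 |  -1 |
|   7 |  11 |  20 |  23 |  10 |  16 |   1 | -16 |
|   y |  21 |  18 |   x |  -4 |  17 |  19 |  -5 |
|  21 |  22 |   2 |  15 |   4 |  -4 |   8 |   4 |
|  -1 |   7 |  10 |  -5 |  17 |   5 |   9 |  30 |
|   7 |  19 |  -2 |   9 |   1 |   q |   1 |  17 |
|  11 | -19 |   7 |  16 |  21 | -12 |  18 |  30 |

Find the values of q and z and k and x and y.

Rows 2 and 3 both sum to 72, so that's the common total.
Row 7 has 7 + 19 − 2 + 9 + 1 + 1 + 17 = 52; the blank must be 72 − 52 = 20.
Column 1 has 12 + 10 + 7 + 21 − 1 + 7 + 11 = 67; the blank must be 72 − 67 = 5.
Row 4 has 5 + 21 + 18 − 4 + 17 + 19 − 5 = 71; the blank must be 72 − 71 = 1.
Column 4 has -5 + 23 + 1 + 15 − 5 + 9 + 16 = 54; the blank must be 72 − 54 = 18.
Row 1 has 12 + 10 + 0 + 18 + 10 − 3 + 13 = 60; the blank must be 72 − 60 = 12.

q = 20, z = 12, k = 18, x = 1, y = 5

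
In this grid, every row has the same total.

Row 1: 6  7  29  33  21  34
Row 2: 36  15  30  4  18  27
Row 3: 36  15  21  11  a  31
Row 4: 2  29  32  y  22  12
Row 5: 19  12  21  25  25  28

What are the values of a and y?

a = 16, y = 33

Rows 2 and 5 both add up to 130, so every row sums to 130.
Row 3: 36 + 15 + 21 + 11 + 31 = 114, so the missing entry is 130 − 114 = 16.
Row 4: 2 + 29 + 32 + 22 + 12 = 97, so the missing entry is 130 − 97 = 33.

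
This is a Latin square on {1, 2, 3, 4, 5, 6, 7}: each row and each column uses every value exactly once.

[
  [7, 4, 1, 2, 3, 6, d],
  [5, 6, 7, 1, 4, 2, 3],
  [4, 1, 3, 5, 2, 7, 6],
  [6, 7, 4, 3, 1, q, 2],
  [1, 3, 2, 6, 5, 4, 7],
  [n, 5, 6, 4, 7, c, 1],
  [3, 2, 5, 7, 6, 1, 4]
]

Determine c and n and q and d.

At (row 6, col 1): column 1 already has {1, 3, 4, 5, 6, 7}, so the value is 2.
For row 6, column 6: row 6 already has {1, 2, 4, 5, 6, 7}; that leaves 3.
At (row 4, col 6): row 4 already has {1, 2, 3, 4, 6, 7}, so the value is 5.
Cell (1,7): row 1 already has {1, 2, 3, 4, 6, 7} → 5.

c = 3, n = 2, q = 5, d = 5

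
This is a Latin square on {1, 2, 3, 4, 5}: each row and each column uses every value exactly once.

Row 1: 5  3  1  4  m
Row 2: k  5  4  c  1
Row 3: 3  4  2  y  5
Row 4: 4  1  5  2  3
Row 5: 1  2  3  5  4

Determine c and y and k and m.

Cell (3,4): row 3 already has {2, 3, 4, 5} → 1.
At (row 2, col 1): column 1 already has {1, 3, 4, 5}, so the value is 2.
For row 2, column 4: row 2 already has {1, 2, 4, 5}; that leaves 3.
For row 1, column 5: row 1 already has {1, 3, 4, 5}; that leaves 2.

c = 3, y = 1, k = 2, m = 2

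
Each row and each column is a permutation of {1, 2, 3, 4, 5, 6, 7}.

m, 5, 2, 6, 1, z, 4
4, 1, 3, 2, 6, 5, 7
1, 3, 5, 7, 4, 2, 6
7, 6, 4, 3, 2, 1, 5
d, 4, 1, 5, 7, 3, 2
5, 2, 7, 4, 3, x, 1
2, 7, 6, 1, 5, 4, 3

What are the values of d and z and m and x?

Cell (5,1): row 5 already has {1, 2, 3, 4, 5, 7} → 6.
At (row 6, col 6): row 6 already has {1, 2, 3, 4, 5, 7}, so the value is 6.
For row 1, column 6: column 6 already has {1, 2, 3, 4, 5, 6}; that leaves 7.
Cell (1,1): row 1 already has {1, 2, 4, 5, 6, 7} → 3.

d = 6, z = 7, m = 3, x = 6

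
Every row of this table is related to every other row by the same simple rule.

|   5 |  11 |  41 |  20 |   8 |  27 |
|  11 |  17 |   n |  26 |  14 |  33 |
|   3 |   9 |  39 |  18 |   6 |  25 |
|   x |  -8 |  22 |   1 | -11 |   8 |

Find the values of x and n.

The difference between any two rows is the same in every column — this is an addition table with the headers hidden.
Row 4 minus row 1 is -11 − 8 = -19, so its entry in column 1 is 5 + (-19) = -14.
Row 2 minus row 1 is 14 − 8 = 6, so its entry in column 3 is 41 + 6 = 47.

x = -14, n = 47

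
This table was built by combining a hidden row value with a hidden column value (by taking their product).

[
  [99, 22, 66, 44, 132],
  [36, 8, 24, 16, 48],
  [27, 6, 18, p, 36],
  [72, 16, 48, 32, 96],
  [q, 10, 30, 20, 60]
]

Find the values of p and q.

p = 12, q = 45

Each row is a constant multiple of every other row — this is a multiplication table with the headers hidden.
Row 3 is 18/66 = 3/11 times row 1, so its entry in column 4 is 44 × 3/11 = 12.
Row 5 is 30/66 = 5/11 times row 1, so its entry in column 1 is 99 × 5/11 = 45.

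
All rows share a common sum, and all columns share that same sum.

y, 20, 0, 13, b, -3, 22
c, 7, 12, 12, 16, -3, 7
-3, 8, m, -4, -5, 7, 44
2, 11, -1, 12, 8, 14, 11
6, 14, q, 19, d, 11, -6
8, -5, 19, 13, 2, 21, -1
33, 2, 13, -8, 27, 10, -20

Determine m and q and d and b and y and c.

Rows 4 and 6 both sum to 57, so that's the common total.
Row 3: -3 + 8 − 4 − 5 + 7 + 44 = 47, so its missing entry is 57 − 47 = 10.
Column 3: 0 + 12 + 10 − 1 + 19 + 13 = 53, so its missing entry is 57 − 53 = 4.
Row 5: 6 + 14 + 4 + 19 + 11 − 6 = 48, so its missing entry is 57 − 48 = 9.
Column 5: 16 − 5 + 8 + 9 + 2 + 27 = 57, so its missing entry is 57 − 57 = 0.
Row 1: 20 + 0 + 13 + 0 − 3 + 22 = 52, so its missing entry is 57 − 52 = 5.
Row 2: 7 + 12 + 12 + 16 − 3 + 7 = 51, so its missing entry is 57 − 51 = 6.

m = 10, q = 4, d = 9, b = 0, y = 5, c = 6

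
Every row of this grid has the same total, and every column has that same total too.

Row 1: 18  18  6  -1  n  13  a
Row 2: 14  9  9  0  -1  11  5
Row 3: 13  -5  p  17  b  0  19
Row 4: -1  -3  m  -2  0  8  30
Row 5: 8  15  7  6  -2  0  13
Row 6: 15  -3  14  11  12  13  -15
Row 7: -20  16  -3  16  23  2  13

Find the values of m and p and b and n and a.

m = 15, p = -1, b = 4, n = 11, a = -18

Rows 2 and 5 both sum to 47, so that's the common total.
Column 7 has 5 + 19 + 30 + 13 − 15 + 13 = 65; the blank must be 47 − 65 = -18.
Row 1 has 18 + 18 + 6 − 1 + 13 − 18 = 36; the blank must be 47 − 36 = 11.
Column 5 has 11 − 1 + 0 − 2 + 12 + 23 = 43; the blank must be 47 − 43 = 4.
Row 3 has 13 − 5 + 17 + 4 + 0 + 19 = 48; the blank must be 47 − 48 = -1.
Row 4 has -1 − 3 − 2 + 0 + 8 + 30 = 32; the blank must be 47 − 32 = 15.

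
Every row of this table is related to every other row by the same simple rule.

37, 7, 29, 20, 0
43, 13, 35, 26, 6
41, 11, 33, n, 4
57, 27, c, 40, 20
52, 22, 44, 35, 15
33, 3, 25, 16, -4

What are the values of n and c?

The difference between any two rows is the same in every column — this is an addition table with the headers hidden.
Row 3 minus row 1 is 4 − 0 = 4, so its entry in column 4 is 20 + 4 = 24.
Row 4 minus row 1 is 20 − 0 = 20, so its entry in column 3 is 29 + 20 = 49.

n = 24, c = 49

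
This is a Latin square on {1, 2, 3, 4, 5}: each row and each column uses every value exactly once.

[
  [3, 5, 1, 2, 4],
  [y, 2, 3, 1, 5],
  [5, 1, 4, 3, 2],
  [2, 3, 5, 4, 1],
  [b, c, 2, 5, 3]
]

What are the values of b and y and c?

b = 1, y = 4, c = 4

Cell (2,1): row 2 already has {1, 2, 3, 5} → 4.
Cell (5,1): column 1 already has {2, 3, 4, 5} → 1.
At (row 5, col 2): row 5 already has {1, 2, 3, 5}, so the value is 4.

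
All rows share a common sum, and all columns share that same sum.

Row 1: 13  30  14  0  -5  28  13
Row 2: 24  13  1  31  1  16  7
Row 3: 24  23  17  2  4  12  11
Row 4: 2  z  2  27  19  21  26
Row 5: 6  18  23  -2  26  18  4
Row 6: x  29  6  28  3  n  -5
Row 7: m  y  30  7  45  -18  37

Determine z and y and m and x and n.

Rows 1 and 2 both sum to 93, so that's the common total.
Column 6 has 28 + 16 + 12 + 21 + 18 − 18 = 77; the blank must be 93 − 77 = 16.
Row 4 has 2 + 2 + 27 + 19 + 21 + 26 = 97; the blank must be 93 − 97 = -4.
Column 2 has 30 + 13 + 23 − 4 + 18 + 29 = 109; the blank must be 93 − 109 = -16.
Row 6 has 29 + 6 + 28 + 3 + 16 − 5 = 77; the blank must be 93 − 77 = 16.
Row 7 has -16 + 30 + 7 + 45 − 18 + 37 = 85; the blank must be 93 − 85 = 8.

z = -4, y = -16, m = 8, x = 16, n = 16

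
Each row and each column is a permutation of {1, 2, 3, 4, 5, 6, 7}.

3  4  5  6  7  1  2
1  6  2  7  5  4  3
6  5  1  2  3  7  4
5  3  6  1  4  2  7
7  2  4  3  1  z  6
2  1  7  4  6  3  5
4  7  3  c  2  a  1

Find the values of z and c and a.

z = 5, c = 5, a = 6

For row 5, column 6: row 5 already has {1, 2, 3, 4, 6, 7}; that leaves 5.
For row 7, column 4: column 4 already has {1, 2, 3, 4, 6, 7}; that leaves 5.
At (row 7, col 6): row 7 already has {1, 2, 3, 4, 5, 7}, so the value is 6.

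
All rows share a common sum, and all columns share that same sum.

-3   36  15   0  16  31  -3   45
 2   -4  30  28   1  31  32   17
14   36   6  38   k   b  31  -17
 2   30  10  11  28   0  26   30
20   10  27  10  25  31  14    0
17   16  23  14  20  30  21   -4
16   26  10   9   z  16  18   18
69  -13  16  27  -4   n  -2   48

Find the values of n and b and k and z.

Rows 1 and 2 both sum to 137, so that's the common total.
Row 8: 69 − 13 + 16 + 27 − 4 − 2 + 48 = 141, so its missing entry is 137 − 141 = -4.
Column 6: 31 + 31 + 0 + 31 + 30 + 16 − 4 = 135, so its missing entry is 137 − 135 = 2.
Row 7: 16 + 26 + 10 + 9 + 16 + 18 + 18 = 113, so its missing entry is 137 − 113 = 24.
Row 3: 14 + 36 + 6 + 38 + 2 + 31 − 17 = 110, so its missing entry is 137 − 110 = 27.

n = -4, b = 2, k = 27, z = 24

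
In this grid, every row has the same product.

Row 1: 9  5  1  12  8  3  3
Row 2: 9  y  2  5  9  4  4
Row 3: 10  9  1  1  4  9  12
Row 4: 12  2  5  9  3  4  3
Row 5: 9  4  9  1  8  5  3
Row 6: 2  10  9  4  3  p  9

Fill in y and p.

Rows 1 and 3 each multiply to 38880, so every row has product 38880.
Row 2: 9×2×5×9×4×4 = 12960, so the missing entry is 38880 ÷ 12960 = 3.
Row 6: 2×10×9×4×3×9 = 19440, so the missing entry is 38880 ÷ 19440 = 2.

y = 3, p = 2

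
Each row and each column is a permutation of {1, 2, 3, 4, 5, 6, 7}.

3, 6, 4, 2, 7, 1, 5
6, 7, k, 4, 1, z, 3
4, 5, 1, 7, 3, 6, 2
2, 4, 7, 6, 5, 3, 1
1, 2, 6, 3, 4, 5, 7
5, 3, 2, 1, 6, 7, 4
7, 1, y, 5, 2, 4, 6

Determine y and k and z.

At (row 7, col 3): row 7 already has {1, 2, 4, 5, 6, 7}, so the value is 3.
At (row 2, col 3): column 3 already has {1, 2, 3, 4, 6, 7}, so the value is 5.
For row 2, column 6: row 2 already has {1, 3, 4, 5, 6, 7}; that leaves 2.

y = 3, k = 5, z = 2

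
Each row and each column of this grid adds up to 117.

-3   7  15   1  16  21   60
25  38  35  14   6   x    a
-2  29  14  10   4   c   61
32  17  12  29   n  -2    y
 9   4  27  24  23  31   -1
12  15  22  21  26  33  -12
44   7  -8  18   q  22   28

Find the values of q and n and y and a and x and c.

q = 6, n = 36, y = -7, a = -12, x = 11, c = 1

Row 7: 44 + 7 − 8 + 18 + 22 + 28 = 111, so its missing entry is 117 − 111 = 6.
Column 5: 16 + 6 + 4 + 23 + 26 + 6 = 81, so its missing entry is 117 − 81 = 36.
Row 4: 32 + 17 + 12 + 29 + 36 − 2 = 124, so its missing entry is 117 − 124 = -7.
Column 7: 60 + 61 − 7 − 1 − 12 + 28 = 129, so its missing entry is 117 − 129 = -12.
Row 2: 25 + 38 + 35 + 14 + 6 − 12 = 106, so its missing entry is 117 − 106 = 11.
Row 3: -2 + 29 + 14 + 10 + 4 + 61 = 116, so its missing entry is 117 − 116 = 1.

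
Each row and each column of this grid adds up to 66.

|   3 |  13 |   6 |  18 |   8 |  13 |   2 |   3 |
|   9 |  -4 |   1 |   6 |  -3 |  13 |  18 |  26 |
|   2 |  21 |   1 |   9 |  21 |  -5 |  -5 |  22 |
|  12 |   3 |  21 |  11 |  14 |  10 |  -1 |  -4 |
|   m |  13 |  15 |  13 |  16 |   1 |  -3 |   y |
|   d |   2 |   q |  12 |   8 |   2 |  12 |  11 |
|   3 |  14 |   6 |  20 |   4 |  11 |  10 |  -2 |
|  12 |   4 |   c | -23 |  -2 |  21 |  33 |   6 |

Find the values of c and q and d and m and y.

c = 15, q = 1, d = 18, m = 7, y = 4

Row 8 has 12 + 4 − 23 − 2 + 21 + 33 + 6 = 51; the blank must be 66 − 51 = 15.
Column 8 has 3 + 26 + 22 − 4 + 11 − 2 + 6 = 62; the blank must be 66 − 62 = 4.
Row 5 has 13 + 15 + 13 + 16 + 1 − 3 + 4 = 59; the blank must be 66 − 59 = 7.
Column 1 has 3 + 9 + 2 + 12 + 7 + 3 + 12 = 48; the blank must be 66 − 48 = 18.
Row 6 has 18 + 2 + 12 + 8 + 2 + 12 + 11 = 65; the blank must be 66 − 65 = 1.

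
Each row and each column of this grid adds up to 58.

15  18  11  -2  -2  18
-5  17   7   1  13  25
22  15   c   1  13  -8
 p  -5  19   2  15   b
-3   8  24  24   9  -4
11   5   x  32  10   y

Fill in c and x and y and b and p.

Column 1 has 15 − 5 + 22 − 3 + 11 = 40; the blank must be 58 − 40 = 18.
Row 3 has 22 + 15 + 1 + 13 − 8 = 43; the blank must be 58 − 43 = 15.
Row 4 has 18 − 5 + 19 + 2 + 15 = 49; the blank must be 58 − 49 = 9.
Column 6 has 18 + 25 − 8 + 9 − 4 = 40; the blank must be 58 − 40 = 18.
Row 6 has 11 + 5 + 32 + 10 + 18 = 76; the blank must be 58 − 76 = -18.

c = 15, x = -18, y = 18, b = 9, p = 18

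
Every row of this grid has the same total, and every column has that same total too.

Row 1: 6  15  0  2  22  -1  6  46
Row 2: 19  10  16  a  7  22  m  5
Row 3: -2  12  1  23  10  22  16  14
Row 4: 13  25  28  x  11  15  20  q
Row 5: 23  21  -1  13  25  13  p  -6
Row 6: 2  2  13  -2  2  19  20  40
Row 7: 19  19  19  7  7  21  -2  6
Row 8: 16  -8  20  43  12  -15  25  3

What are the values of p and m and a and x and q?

p = 8, m = 3, a = 14, x = -4, q = -12

Rows 1 and 3 both sum to 96, so that's the common total.
The known cells in column 8 total 108, leaving 96 − 108 = -12 for the blank.
The known cells in row 5 total 88, leaving 96 − 88 = 8 for the blank.
The known cells in row 4 total 100, leaving 96 − 100 = -4 for the blank.
The known cells in column 7 total 93, leaving 96 − 93 = 3 for the blank.
The known cells in row 2 total 82, leaving 96 − 82 = 14 for the blank.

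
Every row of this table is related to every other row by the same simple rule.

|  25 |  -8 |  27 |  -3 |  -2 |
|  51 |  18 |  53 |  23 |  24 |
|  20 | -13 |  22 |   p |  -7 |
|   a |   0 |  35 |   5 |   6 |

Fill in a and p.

The difference between any two rows is the same in every column — this is an addition table with the headers hidden.
Row 4 minus row 1 is 0 − (-8) = 8, so its entry in column 1 is 25 + 8 = 33.
Row 3 minus row 1 is -13 − (-8) = -5, so its entry in column 4 is -3 + (-5) = -8.

a = 33, p = -8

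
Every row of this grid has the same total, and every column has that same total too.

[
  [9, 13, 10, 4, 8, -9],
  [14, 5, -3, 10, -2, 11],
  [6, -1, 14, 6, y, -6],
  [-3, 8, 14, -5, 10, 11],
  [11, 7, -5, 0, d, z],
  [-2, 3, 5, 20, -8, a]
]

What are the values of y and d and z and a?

y = 16, d = 11, z = 11, a = 17

Rows 1 and 2 both sum to 35, so that's the common total.
The known cells in row 3 total 19, leaving 35 − 19 = 16 for the blank.
The known cells in column 5 total 24, leaving 35 − 24 = 11 for the blank.
The known cells in row 6 total 18, leaving 35 − 18 = 17 for the blank.
The known cells in row 5 total 24, leaving 35 − 24 = 11 for the blank.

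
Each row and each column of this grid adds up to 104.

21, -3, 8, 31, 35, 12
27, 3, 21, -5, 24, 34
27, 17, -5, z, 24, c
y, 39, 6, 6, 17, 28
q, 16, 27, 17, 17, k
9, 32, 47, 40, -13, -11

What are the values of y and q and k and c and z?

y = 8, q = 12, k = 15, c = 26, z = 15

Row 4: 39 + 6 + 6 + 17 + 28 = 96, so its missing entry is 104 − 96 = 8.
Column 1: 21 + 27 + 27 + 8 + 9 = 92, so its missing entry is 104 − 92 = 12.
Column 4: 31 − 5 + 6 + 17 + 40 = 89, so its missing entry is 104 − 89 = 15.
Row 5: 12 + 16 + 27 + 17 + 17 = 89, so its missing entry is 104 − 89 = 15.
Row 3: 27 + 17 − 5 + 15 + 24 = 78, so its missing entry is 104 − 78 = 26.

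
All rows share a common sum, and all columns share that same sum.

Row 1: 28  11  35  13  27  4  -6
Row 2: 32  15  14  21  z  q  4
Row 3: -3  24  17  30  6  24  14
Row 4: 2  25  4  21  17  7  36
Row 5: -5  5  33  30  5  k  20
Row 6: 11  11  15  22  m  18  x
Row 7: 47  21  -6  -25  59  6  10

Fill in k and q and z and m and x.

Rows 1 and 3 both sum to 112, so that's the common total.
Row 5 has -5 + 5 + 33 + 30 + 5 + 20 = 88; the blank must be 112 − 88 = 24.
Column 6 has 4 + 24 + 7 + 24 + 18 + 6 = 83; the blank must be 112 − 83 = 29.
Row 2 has 32 + 15 + 14 + 21 + 29 + 4 = 115; the blank must be 112 − 115 = -3.
Column 5 has 27 − 3 + 6 + 17 + 5 + 59 = 111; the blank must be 112 − 111 = 1.
Row 6 has 11 + 11 + 15 + 22 + 1 + 18 = 78; the blank must be 112 − 78 = 34.

k = 24, q = 29, z = -3, m = 1, x = 34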